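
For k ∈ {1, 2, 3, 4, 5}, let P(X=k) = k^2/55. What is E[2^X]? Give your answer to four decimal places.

E[2^X] = Σ 2^x·P(X=x)
 = 2·1/55 + 4·4/55 + 8·9/55 + 16·16/55 + 32·5/11
 = 2/55 + 16/55 + 72/55 + 256/55 + 160/11
 = 1146/55

20.8364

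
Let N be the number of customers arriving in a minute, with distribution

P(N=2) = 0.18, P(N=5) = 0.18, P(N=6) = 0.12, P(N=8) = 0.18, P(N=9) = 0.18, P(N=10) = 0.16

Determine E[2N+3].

E[2N+3] = Σ (2n+3)·P(N=n)
 = 7·0.18 + 13·0.18 + 15·0.12 + 19·0.18 + 21·0.18 + 23·0.16
 = 1.26 + 2.34 + 1.8 + 3.42 + 3.78 + 3.68
 = 16.28

16.28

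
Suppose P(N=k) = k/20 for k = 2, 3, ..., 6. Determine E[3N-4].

E[3N-4] = Σ (3n-4)·P(N=n)
 = 2·1/10 + 5·3/20 + 8·1/5 + 11·1/4 + 14·3/10
 = 1/5 + 3/4 + 8/5 + 11/4 + 21/5
 = 19/2

9.5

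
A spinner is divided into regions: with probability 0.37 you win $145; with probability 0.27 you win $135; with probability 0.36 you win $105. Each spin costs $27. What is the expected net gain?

100.9

E[payout] = 145·0.37 + 135·0.27 + 105·0.36
 = 53.65 + 36.45 + 37.8
 = 127.9
Net = 127.9 - 27 = 100.9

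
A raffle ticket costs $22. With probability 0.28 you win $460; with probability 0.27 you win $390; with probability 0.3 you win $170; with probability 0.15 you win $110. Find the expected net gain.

E[payout] = 460·0.28 + 390·0.27 + 170·0.3 + 110·0.15
 = 128.8 + 105.3 + 51 + 16.5
 = 301.6
Net = 301.6 - 22 = 279.6

279.6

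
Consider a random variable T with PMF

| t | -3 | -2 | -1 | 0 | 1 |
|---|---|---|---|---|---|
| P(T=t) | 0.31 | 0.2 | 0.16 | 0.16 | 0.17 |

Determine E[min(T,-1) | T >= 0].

-1

P(T >= 0) = 0.16 + 0.17 = 0.33.
E[min(T,-1) | T >= 0] = [(-1)·0.16 + (-1)·0.17] / 0.33
 = -0.33 / 0.33
 = -1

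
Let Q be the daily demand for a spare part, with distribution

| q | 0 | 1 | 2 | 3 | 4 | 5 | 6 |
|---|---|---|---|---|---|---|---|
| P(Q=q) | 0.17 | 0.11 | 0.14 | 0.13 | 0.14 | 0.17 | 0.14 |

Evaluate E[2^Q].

18.63

E[2^Q] = Σ 2^q·P(Q=q)
 = 1·0.17 + 2·0.11 + 4·0.14 + 8·0.13 + 16·0.14 + 32·0.17 + 64·0.14
 = 0.17 + 0.22 + 0.56 + 1.04 + 2.24 + 5.44 + 8.96
 = 18.63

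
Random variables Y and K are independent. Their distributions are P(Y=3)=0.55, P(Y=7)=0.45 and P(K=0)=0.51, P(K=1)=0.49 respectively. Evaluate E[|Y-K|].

E[|Y-K|] = Σ_y Σ_k |y-k| · P(Y=y)P(K=k)
 = 3·0.2805 + 2·0.2695 + 7·0.2295 + 6·0.2205
 = 0.8415 + 0.539 + 1.6065 + 1.323
 = 4.31

4.31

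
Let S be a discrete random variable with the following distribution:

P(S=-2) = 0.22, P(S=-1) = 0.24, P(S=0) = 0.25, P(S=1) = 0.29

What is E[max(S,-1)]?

E[max(S,-1)] = Σ max(s,-1)·P(S=s)
 = (-1)·0.22 + (-1)·0.24 + 0·0.25 + 1·0.29
 = (-0.22) + (-0.24) + 0 + 0.29
 = -0.17

-0.17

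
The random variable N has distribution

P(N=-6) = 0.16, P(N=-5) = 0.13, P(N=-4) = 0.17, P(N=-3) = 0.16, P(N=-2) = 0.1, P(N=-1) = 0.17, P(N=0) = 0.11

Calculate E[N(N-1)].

E[N(N-1)] = Σ n(n-1)·P(N=n)
 = 42·0.16 + 30·0.13 + 20·0.17 + 12·0.16 + 6·0.1 + 2·0.17 + 0·0.11
 = 6.72 + 3.9 + 3.4 + 1.92 + 0.6 + 0.34 + 0
 = 16.88

16.88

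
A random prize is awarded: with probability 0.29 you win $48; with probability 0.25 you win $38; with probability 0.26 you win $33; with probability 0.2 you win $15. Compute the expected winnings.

E[payout] = 48·0.29 + 38·0.25 + 33·0.26 + 15·0.2
 = 13.92 + 9.5 + 8.58 + 3
 = 35

35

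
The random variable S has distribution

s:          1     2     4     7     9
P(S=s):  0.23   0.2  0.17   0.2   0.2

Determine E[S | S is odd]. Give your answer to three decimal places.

5.444

P(S is odd) = 0.23 + 0.2 + 0.2 = 0.63.
E[S | S is odd] = [1·0.23 + 7·0.2 + 9·0.2] / 0.63
 = 3.43 / 0.63
 = 49/9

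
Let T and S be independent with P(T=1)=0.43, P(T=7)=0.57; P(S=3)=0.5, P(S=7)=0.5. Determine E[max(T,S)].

6.14

E[max(T,S)] = Σ_t Σ_s max(t,s) · P(T=t)P(S=s)
 = 3·0.215 + 7·0.215 + 7·0.285 + 7·0.285
 = 0.645 + 1.505 + 1.995 + 1.995
 = 6.14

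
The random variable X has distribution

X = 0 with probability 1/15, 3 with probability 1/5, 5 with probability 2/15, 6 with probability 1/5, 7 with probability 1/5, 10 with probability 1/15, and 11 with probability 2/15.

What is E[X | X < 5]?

P(X < 5) = 1/15 + 1/5 = 4/15.
E[X | X < 5] = [0·1/15 + 3·1/5] / (4/15)
 = 3/5 / (4/15)
 = 9/4

2.25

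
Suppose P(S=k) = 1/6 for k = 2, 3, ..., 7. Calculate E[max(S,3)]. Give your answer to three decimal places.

E[max(S,3)] = Σ max(s,3)·P(S=s)
 = 3·1/6 + 3·1/6 + 4·1/6 + 5·1/6 + 6·1/6 + 7·1/6
 = 1/2 + 1/2 + 2/3 + 5/6 + 1 + 7/6
 = 14/3

4.667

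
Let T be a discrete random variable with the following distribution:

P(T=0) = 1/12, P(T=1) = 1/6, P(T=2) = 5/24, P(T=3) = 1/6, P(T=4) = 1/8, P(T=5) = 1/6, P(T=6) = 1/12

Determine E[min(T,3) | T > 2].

P(T > 2) = 1/6 + 1/8 + 1/6 + 1/12 = 13/24.
E[min(T,3) | T > 2] = [3·1/6 + 3·1/8 + 3·1/6 + 3·1/12] / (13/24)
 = 13/8 / (13/24)
 = 3

3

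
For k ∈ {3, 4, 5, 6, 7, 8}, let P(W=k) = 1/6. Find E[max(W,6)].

6.5

E[max(W,6)] = Σ max(w,6)·P(W=w)
 = 6·1/6 + 6·1/6 + 6·1/6 + 6·1/6 + 7·1/6 + 8·1/6
 = 1 + 1 + 1 + 1 + 7/6 + 4/3
 = 13/2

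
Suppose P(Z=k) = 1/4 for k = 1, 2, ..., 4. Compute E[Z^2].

E[Z^2] = Σ z^2·P(Z=z)
 = 1·1/4 + 4·1/4 + 9·1/4 + 16·1/4
 = 1/4 + 1 + 9/4 + 4
 = 15/2

7.5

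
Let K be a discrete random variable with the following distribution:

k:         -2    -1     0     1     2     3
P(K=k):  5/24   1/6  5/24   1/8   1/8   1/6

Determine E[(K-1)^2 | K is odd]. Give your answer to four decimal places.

2.9091

P(K is odd) = 1/6 + 1/8 + 1/6 = 11/24.
E[(K-1)^2 | K is odd] = [4·1/6 + 0·1/8 + 4·1/6] / (11/24)
 = 4/3 / (11/24)
 = 32/11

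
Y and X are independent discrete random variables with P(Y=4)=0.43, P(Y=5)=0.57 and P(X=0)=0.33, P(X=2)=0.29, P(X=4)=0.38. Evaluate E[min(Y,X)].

2.1

E[min(Y,X)] = Σ_y Σ_x min(y,x) · P(Y=y)P(X=x)
 = 0·0.1419 + 2·0.1247 + 4·0.1634 + 0·0.1881 + 2·0.1653 + 4·0.2166
 = 0 + 0.2494 + 0.6536 + 0 + 0.3306 + 0.8664
 = 2.1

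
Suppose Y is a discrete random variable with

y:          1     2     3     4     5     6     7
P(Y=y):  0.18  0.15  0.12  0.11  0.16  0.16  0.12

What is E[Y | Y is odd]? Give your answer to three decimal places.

P(Y is odd) = 0.18 + 0.12 + 0.16 + 0.12 = 0.58.
E[Y | Y is odd] = [1·0.18 + 3·0.12 + 5·0.16 + 7·0.12] / 0.58
 = 2.18 / 0.58
 = 109/29

3.759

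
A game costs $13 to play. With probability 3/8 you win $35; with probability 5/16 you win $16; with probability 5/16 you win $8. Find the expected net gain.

E[payout] = 35·3/8 + 16·5/16 + 8·5/16
 = 105/8 + 5 + 5/2
 = 165/8
Net = 165/8 - 13 = 61/8

7.625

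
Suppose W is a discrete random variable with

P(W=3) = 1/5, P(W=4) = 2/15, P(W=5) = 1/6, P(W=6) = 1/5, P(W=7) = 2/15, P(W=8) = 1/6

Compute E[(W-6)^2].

3.3

E[(W-6)^2] = Σ (w-6)^2·P(W=w)
 = 9·1/5 + 4·2/15 + 1·1/6 + 0·1/5 + 1·2/15 + 4·1/6
 = 9/5 + 8/15 + 1/6 + 0 + 2/15 + 2/3
 = 33/10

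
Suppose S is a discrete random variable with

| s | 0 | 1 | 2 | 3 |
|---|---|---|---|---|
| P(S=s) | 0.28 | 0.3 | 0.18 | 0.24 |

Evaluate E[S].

1.38

E[S] = Σ s·P(S=s)
 = 0·0.28 + 1·0.3 + 2·0.18 + 3·0.24
 = 0 + 0.3 + 0.36 + 0.72
 = 1.38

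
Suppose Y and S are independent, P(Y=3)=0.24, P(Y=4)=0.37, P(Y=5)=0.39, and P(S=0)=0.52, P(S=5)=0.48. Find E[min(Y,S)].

E[min(Y,S)] = Σ_y Σ_s min(y,s) · P(Y=y)P(S=s)
 = 0·0.1248 + 3·0.1152 + 0·0.1924 + 4·0.1776 + 0·0.2028 + 5·0.1872
 = 0 + 0.3456 + 0 + 0.7104 + 0 + 0.936
 = 1.992

1.992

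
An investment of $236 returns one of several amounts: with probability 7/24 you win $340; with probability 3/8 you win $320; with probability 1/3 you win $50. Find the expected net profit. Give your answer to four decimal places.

E[payout] = 340·7/24 + 320·3/8 + 50·1/3
 = 595/6 + 120 + 50/3
 = 1415/6
Net = 1415/6 - 236 = -1/6

-0.1667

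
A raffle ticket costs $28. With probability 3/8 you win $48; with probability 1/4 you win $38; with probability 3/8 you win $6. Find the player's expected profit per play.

1.75

E[payout] = 48·3/8 + 38·1/4 + 6·3/8
 = 18 + 19/2 + 9/4
 = 119/4
Net = 119/4 - 28 = 7/4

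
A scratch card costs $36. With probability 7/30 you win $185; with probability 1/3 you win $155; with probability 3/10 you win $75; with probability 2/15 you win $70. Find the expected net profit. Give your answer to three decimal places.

E[payout] = 185·7/30 + 155·1/3 + 75·3/10 + 70·2/15
 = 259/6 + 155/3 + 45/2 + 28/3
 = 380/3
Net = 380/3 - 36 = 272/3

90.667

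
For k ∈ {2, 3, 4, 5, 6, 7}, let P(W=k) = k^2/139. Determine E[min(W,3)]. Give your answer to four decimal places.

2.9712

E[min(W,3)] = Σ min(w,3)·P(W=w)
 = 2·4/139 + 3·9/139 + 3·16/139 + 3·25/139 + 3·36/139 + 3·49/139
 = 8/139 + 27/139 + 48/139 + 75/139 + 108/139 + 147/139
 = 413/139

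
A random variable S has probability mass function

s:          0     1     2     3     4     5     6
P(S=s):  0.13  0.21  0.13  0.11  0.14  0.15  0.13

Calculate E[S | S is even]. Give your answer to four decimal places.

P(S is even) = 0.13 + 0.13 + 0.14 + 0.13 = 0.53.
E[S | S is even] = [0·0.13 + 2·0.13 + 4·0.14 + 6·0.13] / 0.53
 = 1.6 / 0.53
 = 160/53

3.0189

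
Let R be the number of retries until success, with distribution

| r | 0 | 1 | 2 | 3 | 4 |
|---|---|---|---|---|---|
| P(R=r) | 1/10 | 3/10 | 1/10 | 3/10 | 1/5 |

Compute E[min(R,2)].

E[min(R,2)] = Σ min(r,2)·P(R=r)
 = 0·1/10 + 1·3/10 + 2·1/10 + 2·3/10 + 2·1/5
 = 0 + 3/10 + 1/5 + 3/5 + 2/5
 = 3/2

1.5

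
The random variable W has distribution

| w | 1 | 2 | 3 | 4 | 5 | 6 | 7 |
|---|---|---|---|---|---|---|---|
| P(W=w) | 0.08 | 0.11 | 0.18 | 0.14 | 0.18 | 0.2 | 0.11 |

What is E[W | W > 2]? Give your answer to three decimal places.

P(W > 2) = 0.18 + 0.14 + 0.18 + 0.2 + 0.11 = 0.81.
E[W | W > 2] = [3·0.18 + 4·0.14 + 5·0.18 + 6·0.2 + 7·0.11] / 0.81
 = 3.97 / 0.81
 = 397/81

4.901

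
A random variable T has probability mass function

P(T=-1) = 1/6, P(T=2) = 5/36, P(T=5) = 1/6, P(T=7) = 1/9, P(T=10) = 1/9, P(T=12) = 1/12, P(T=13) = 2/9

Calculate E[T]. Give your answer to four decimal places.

E[T] = Σ t·P(T=t)
 = (-1)·1/6 + 2·5/36 + 5·1/6 + 7·1/9 + 10·1/9 + 12·1/12 + 13·2/9
 = (-1/6) + 5/18 + 5/6 + 7/9 + 10/9 + 1 + 26/9
 = 121/18

6.7222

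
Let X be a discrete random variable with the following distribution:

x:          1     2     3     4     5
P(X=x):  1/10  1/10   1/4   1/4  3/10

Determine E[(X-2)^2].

4.05

E[(X-2)^2] = Σ (x-2)^2·P(X=x)
 = 1·1/10 + 0·1/10 + 1·1/4 + 4·1/4 + 9·3/10
 = 1/10 + 0 + 1/4 + 1 + 27/10
 = 81/20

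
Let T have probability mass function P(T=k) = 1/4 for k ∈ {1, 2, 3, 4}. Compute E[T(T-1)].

E[T(T-1)] = Σ t(t-1)·P(T=t)
 = 0·1/4 + 2·1/4 + 6·1/4 + 12·1/4
 = 0 + 1/2 + 3/2 + 3
 = 5

5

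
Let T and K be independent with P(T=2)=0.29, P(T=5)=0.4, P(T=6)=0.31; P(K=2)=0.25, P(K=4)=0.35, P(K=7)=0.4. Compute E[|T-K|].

2.194

E[|T-K|] = Σ_t Σ_k |t-k| · P(T=t)P(K=k)
 = 0·0.0725 + 2·0.1015 + 5·0.116 + 3·0.1 + 1·0.14 + 2·0.16 + 4·0.0775 + 2·0.1085 + 1·0.124
 = 0 + 0.203 + 0.58 + 0.3 + 0.14 + 0.32 + 0.31 + 0.217 + 0.124
 = 2.194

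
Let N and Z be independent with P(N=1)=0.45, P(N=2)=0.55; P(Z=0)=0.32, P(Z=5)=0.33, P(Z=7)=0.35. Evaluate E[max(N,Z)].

E[max(N,Z)] = Σ_n Σ_z max(n,z) · P(N=n)P(Z=z)
 = 1·0.144 + 5·0.1485 + 7·0.1575 + 2·0.176 + 5·0.1815 + 7·0.1925
 = 0.144 + 0.7425 + 1.1025 + 0.352 + 0.9075 + 1.3475
 = 4.596

4.596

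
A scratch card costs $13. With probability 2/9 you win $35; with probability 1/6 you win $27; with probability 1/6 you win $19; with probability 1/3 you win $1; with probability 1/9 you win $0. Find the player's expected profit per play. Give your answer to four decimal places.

E[payout] = 35·2/9 + 27·1/6 + 19·1/6 + 1·1/3 + 0·1/9
 = 70/9 + 9/2 + 19/6 + 1/3 + 0
 = 142/9
Net = 142/9 - 13 = 25/9

2.7778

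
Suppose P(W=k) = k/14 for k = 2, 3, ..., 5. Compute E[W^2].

16

E[W^2] = Σ w^2·P(W=w)
 = 4·1/7 + 9·3/14 + 16·2/7 + 25·5/14
 = 4/7 + 27/14 + 32/7 + 125/14
 = 16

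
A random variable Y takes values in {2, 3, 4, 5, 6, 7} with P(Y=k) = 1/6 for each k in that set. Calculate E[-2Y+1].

-8

E[-2Y+1] = Σ (-2y+1)·P(Y=y)
 = (-3)·1/6 + (-5)·1/6 + (-7)·1/6 + (-9)·1/6 + (-11)·1/6 + (-13)·1/6
 = (-1/2) + (-5/6) + (-7/6) + (-3/2) + (-11/6) + (-13/6)
 = -8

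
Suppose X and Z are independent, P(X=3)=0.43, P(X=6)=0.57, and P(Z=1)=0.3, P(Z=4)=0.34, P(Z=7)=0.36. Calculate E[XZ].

E[XZ] = Σ_x Σ_z xz · P(X=x)P(Z=z)
 = 3·0.129 + 12·0.1462 + 21·0.1548 + 6·0.171 + 24·0.1938 + 42·0.2052
 = 0.387 + 1.7544 + 3.2508 + 1.026 + 4.6512 + 8.6184
 = 19.6878

19.6878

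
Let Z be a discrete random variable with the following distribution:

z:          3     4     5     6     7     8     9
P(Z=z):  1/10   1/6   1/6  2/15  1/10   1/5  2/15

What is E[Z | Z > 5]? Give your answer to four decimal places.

P(Z > 5) = 2/15 + 1/10 + 1/5 + 2/15 = 17/30.
E[Z | Z > 5] = [6·2/15 + 7·1/10 + 8·1/5 + 9·2/15] / (17/30)
 = 43/10 / (17/30)
 = 129/17

7.5882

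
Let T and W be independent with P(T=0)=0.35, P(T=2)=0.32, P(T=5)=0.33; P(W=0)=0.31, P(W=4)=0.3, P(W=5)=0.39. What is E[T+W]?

5.44

E[T+W] = Σ_t Σ_w (t+w) · P(T=t)P(W=w)
 = 0·0.1085 + 4·0.105 + 5·0.1365 + 2·0.0992 + 6·0.096 + 7·0.1248 + 5·0.1023 + 9·0.099 + 10·0.1287
 = 0 + 0.42 + 0.6825 + 0.1984 + 0.576 + 0.8736 + 0.5115 + 0.891 + 1.287
 = 5.44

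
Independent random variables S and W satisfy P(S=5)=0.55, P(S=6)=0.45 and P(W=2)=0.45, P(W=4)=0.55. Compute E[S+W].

8.55

E[S+W] = Σ_s Σ_w (s+w) · P(S=s)P(W=w)
 = 7·0.2475 + 9·0.3025 + 8·0.2025 + 10·0.2475
 = 1.7325 + 2.7225 + 1.62 + 2.475
 = 8.55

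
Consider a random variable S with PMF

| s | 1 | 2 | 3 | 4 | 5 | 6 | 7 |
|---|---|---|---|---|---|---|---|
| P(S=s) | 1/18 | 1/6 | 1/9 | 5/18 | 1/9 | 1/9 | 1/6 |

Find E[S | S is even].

3.8

P(S is even) = 1/6 + 5/18 + 1/9 = 5/9.
E[S | S is even] = [2·1/6 + 4·5/18 + 6·1/9] / (5/9)
 = 19/9 / (5/9)
 = 19/5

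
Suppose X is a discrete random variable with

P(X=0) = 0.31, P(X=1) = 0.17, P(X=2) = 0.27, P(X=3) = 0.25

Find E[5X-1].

6.3

E[5X-1] = Σ (5x-1)·P(X=x)
 = (-1)·0.31 + 4·0.17 + 9·0.27 + 14·0.25
 = (-0.31) + 0.68 + 2.43 + 3.5
 = 6.3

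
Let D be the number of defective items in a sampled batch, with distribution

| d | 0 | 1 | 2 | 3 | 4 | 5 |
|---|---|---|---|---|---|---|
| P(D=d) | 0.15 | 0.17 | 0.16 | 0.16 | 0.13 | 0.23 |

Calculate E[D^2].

10.08

E[D^2] = Σ d^2·P(D=d)
 = 0·0.15 + 1·0.17 + 4·0.16 + 9·0.16 + 16·0.13 + 25·0.23
 = 0 + 0.17 + 0.64 + 1.44 + 2.08 + 5.75
 = 10.08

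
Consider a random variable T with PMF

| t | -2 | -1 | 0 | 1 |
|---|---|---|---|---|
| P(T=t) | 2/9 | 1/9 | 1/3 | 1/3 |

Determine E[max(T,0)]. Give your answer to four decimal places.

E[max(T,0)] = Σ max(t,0)·P(T=t)
 = 0·2/9 + 0·1/9 + 0·1/3 + 1·1/3
 = 0 + 0 + 0 + 1/3
 = 1/3

0.3333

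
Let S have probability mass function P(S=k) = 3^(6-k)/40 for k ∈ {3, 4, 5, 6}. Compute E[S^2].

12.45

E[S^2] = Σ s^2·P(S=s)
 = 9·27/40 + 16·9/40 + 25·3/40 + 36·1/40
 = 243/40 + 18/5 + 15/8 + 9/10
 = 249/20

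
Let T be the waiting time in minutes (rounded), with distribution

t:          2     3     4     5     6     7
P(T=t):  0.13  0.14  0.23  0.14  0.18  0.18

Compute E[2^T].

E[2^T] = Σ 2^t·P(T=t)
 = 4·0.13 + 8·0.14 + 16·0.23 + 32·0.14 + 64·0.18 + 128·0.18
 = 0.52 + 1.12 + 3.68 + 4.48 + 11.52 + 23.04
 = 44.36

44.36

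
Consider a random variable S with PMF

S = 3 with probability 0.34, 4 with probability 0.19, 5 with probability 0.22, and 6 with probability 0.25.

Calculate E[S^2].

E[S^2] = Σ s^2·P(S=s)
 = 9·0.34 + 16·0.19 + 25·0.22 + 36·0.25
 = 3.06 + 3.04 + 5.5 + 9
 = 20.6

20.6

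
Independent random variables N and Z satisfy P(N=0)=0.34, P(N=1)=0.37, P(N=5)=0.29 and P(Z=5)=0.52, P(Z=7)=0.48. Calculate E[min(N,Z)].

1.82

E[min(N,Z)] = Σ_n Σ_z min(n,z) · P(N=n)P(Z=z)
 = 0·0.1768 + 0·0.1632 + 1·0.1924 + 1·0.1776 + 5·0.1508 + 5·0.1392
 = 0 + 0 + 0.1924 + 0.1776 + 0.754 + 0.696
 = 1.82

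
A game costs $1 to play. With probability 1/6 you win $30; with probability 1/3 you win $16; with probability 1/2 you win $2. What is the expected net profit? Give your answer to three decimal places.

E[payout] = 30·1/6 + 16·1/3 + 2·1/2
 = 5 + 16/3 + 1
 = 34/3
Net = 34/3 - 1 = 31/3

10.333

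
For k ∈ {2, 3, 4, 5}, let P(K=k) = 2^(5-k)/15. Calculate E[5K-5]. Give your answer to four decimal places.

E[5K-5] = Σ (5k-5)·P(K=k)
 = 5·8/15 + 10·4/15 + 15·2/15 + 20·1/15
 = 8/3 + 8/3 + 2 + 4/3
 = 26/3

8.6667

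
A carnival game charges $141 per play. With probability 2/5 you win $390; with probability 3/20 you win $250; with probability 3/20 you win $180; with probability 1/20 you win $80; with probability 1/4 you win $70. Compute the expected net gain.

E[payout] = 390·2/5 + 250·3/20 + 180·3/20 + 80·1/20 + 70·1/4
 = 156 + 75/2 + 27 + 4 + 35/2
 = 242
Net = 242 - 141 = 101

101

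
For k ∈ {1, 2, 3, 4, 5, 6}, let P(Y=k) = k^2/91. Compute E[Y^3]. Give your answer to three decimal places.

134.077

E[Y^3] = Σ y^3·P(Y=y)
 = 1·1/91 + 8·4/91 + 27·9/91 + 64·16/91 + 125·25/91 + 216·36/91
 = 1/91 + 32/91 + 243/91 + 1024/91 + 3125/91 + 7776/91
 = 1743/13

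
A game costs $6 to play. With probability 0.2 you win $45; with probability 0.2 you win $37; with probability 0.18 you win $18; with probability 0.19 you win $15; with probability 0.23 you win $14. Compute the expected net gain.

E[payout] = 45·0.2 + 37·0.2 + 18·0.18 + 15·0.19 + 14·0.23
 = 9 + 7.4 + 3.24 + 2.85 + 3.22
 = 25.71
Net = 25.71 - 6 = 19.71

19.71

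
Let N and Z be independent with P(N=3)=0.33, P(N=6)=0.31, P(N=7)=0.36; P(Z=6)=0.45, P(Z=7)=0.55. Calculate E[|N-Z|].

E[|N-Z|] = Σ_n Σ_z |n-z| · P(N=n)P(Z=z)
 = 3·0.1485 + 4·0.1815 + 0·0.1395 + 1·0.1705 + 1·0.162 + 0·0.198
 = 0.4455 + 0.726 + 0 + 0.1705 + 0.162 + 0
 = 1.504

1.504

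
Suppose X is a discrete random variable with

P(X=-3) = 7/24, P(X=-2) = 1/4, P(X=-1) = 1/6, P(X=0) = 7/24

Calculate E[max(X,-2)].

-1.25

E[max(X,-2)] = Σ max(x,-2)·P(X=x)
 = (-2)·7/24 + (-2)·1/4 + (-1)·1/6 + 0·7/24
 = (-7/12) + (-1/2) + (-1/6) + 0
 = -5/4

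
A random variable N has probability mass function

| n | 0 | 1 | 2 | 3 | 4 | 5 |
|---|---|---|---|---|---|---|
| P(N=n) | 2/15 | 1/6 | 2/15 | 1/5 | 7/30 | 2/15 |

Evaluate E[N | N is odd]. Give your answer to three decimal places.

P(N is odd) = 1/6 + 1/5 + 2/15 = 1/2.
E[N | N is odd] = [1·1/6 + 3·1/5 + 5·2/15] / (1/2)
 = 43/30 / (1/2)
 = 43/15

2.867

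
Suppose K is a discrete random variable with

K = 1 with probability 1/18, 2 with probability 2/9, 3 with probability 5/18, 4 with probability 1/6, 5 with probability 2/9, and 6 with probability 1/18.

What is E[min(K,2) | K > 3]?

2

P(K > 3) = 1/6 + 2/9 + 1/18 = 4/9.
E[min(K,2) | K > 3] = [2·1/6 + 2·2/9 + 2·1/18] / (4/9)
 = 8/9 / (4/9)
 = 2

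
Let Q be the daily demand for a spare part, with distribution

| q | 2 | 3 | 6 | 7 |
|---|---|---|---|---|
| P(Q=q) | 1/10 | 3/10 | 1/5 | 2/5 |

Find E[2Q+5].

15.2

E[2Q+5] = Σ (2q+5)·P(Q=q)
 = 9·1/10 + 11·3/10 + 17·1/5 + 19·2/5
 = 9/10 + 33/10 + 17/5 + 38/5
 = 76/5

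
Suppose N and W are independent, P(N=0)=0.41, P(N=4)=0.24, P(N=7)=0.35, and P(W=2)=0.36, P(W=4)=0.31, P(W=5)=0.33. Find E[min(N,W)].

E[min(N,W)] = Σ_n Σ_w min(n,w) · P(N=n)P(W=w)
 = 0·0.1476 + 0·0.1271 + 0·0.1353 + 2·0.0864 + 4·0.0744 + 4·0.0792 + 2·0.126 + 4·0.1085 + 5·0.1155
 = 0 + 0 + 0 + 0.1728 + 0.2976 + 0.3168 + 0.252 + 0.434 + 0.5775
 = 2.0507

2.0507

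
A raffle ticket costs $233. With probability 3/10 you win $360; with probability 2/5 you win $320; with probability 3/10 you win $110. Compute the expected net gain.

36

E[payout] = 360·3/10 + 320·2/5 + 110·3/10
 = 108 + 128 + 33
 = 269
Net = 269 - 233 = 36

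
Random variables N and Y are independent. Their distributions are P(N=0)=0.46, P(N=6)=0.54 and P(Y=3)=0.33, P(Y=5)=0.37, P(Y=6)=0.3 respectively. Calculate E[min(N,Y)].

2.5056

E[min(N,Y)] = Σ_n Σ_y min(n,y) · P(N=n)P(Y=y)
 = 0·0.1518 + 0·0.1702 + 0·0.138 + 3·0.1782 + 5·0.1998 + 6·0.162
 = 0 + 0 + 0 + 0.5346 + 0.999 + 0.972
 = 2.5056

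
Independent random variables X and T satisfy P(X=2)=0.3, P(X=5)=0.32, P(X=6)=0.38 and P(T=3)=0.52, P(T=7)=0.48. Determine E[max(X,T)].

E[max(X,T)] = Σ_x Σ_t max(x,t) · P(X=x)P(T=t)
 = 3·0.156 + 7·0.144 + 5·0.1664 + 7·0.1536 + 6·0.1976 + 7·0.1824
 = 0.468 + 1.008 + 0.832 + 1.0752 + 1.1856 + 1.2768
 = 5.8456

5.8456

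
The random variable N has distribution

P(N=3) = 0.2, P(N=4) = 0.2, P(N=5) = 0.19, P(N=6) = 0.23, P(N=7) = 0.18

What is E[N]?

4.99

E[N] = Σ n·P(N=n)
 = 3·0.2 + 4·0.2 + 5·0.19 + 6·0.23 + 7·0.18
 = 0.6 + 0.8 + 0.95 + 1.38 + 1.26
 = 4.99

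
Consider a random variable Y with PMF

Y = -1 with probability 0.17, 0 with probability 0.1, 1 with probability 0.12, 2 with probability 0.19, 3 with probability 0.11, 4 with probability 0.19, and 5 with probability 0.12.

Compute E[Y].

E[Y] = Σ y·P(Y=y)
 = (-1)·0.17 + 0·0.1 + 1·0.12 + 2·0.19 + 3·0.11 + 4·0.19 + 5·0.12
 = (-0.17) + 0 + 0.12 + 0.38 + 0.33 + 0.76 + 0.6
 = 2.02

2.02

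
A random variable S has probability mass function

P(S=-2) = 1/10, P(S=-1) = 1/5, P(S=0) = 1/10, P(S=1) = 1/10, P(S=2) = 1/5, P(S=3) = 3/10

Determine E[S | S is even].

0.5

P(S is even) = 1/10 + 1/10 + 1/5 = 2/5.
E[S | S is even] = [(-2)·1/10 + 0·1/10 + 2·1/5] / (2/5)
 = 1/5 / (2/5)
 = 1/2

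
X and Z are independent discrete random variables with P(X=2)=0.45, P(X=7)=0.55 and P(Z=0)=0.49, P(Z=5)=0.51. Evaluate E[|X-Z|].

E[|X-Z|] = Σ_x Σ_z |x-z| · P(X=x)P(Z=z)
 = 2·0.2205 + 3·0.2295 + 7·0.2695 + 2·0.2805
 = 0.441 + 0.6885 + 1.8865 + 0.561
 = 3.577

3.577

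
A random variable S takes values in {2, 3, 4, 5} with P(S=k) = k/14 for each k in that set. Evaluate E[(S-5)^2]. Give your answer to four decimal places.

E[(S-5)^2] = Σ (s-5)^2·P(S=s)
 = 9·1/7 + 4·3/14 + 1·2/7 + 0·5/14
 = 9/7 + 6/7 + 2/7 + 0
 = 17/7

2.4286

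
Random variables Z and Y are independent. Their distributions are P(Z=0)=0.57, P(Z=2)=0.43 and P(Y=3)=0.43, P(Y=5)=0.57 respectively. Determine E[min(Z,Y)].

E[min(Z,Y)] = Σ_z Σ_y min(z,y) · P(Z=z)P(Y=y)
 = 0·0.2451 + 0·0.3249 + 2·0.1849 + 2·0.2451
 = 0 + 0 + 0.3698 + 0.4902
 = 0.86

0.86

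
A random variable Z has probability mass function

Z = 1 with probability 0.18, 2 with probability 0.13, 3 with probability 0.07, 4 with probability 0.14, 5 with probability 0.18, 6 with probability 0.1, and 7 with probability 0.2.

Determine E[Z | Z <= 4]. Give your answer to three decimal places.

2.327

P(Z <= 4) = 0.18 + 0.13 + 0.07 + 0.14 = 0.52.
E[Z | Z <= 4] = [1·0.18 + 2·0.13 + 3·0.07 + 4·0.14] / 0.52
 = 1.21 / 0.52
 = 121/52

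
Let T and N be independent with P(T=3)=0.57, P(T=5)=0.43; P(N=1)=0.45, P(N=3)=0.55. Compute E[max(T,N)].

3.86

E[max(T,N)] = Σ_t Σ_n max(t,n) · P(T=t)P(N=n)
 = 3·0.2565 + 3·0.3135 + 5·0.1935 + 5·0.2365
 = 0.7695 + 0.9405 + 0.9675 + 1.1825
 = 3.86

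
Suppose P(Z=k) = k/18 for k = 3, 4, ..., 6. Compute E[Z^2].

E[Z^2] = Σ z^2·P(Z=z)
 = 9·1/6 + 16·2/9 + 25·5/18 + 36·1/3
 = 3/2 + 32/9 + 125/18 + 12
 = 24

24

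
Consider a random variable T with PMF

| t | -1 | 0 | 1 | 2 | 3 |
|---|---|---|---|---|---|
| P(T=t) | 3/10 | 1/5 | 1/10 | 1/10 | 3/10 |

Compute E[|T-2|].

E[|T-2|] = Σ |t-2|·P(T=t)
 = 3·3/10 + 2·1/5 + 1·1/10 + 0·1/10 + 1·3/10
 = 9/10 + 2/5 + 1/10 + 0 + 3/10
 = 17/10

1.7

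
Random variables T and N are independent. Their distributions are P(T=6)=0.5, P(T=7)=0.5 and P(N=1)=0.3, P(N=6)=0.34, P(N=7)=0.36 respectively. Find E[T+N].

E[T+N] = Σ_t Σ_n (t+n) · P(T=t)P(N=n)
 = 7·0.15 + 12·0.17 + 13·0.18 + 8·0.15 + 13·0.17 + 14·0.18
 = 1.05 + 2.04 + 2.34 + 1.2 + 2.21 + 2.52
 = 11.36

11.36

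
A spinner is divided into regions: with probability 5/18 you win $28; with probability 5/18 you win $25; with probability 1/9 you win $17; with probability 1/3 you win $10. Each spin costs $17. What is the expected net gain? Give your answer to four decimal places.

2.9444

E[payout] = 28·5/18 + 25·5/18 + 17·1/9 + 10·1/3
 = 70/9 + 125/18 + 17/9 + 10/3
 = 359/18
Net = 359/18 - 17 = 53/18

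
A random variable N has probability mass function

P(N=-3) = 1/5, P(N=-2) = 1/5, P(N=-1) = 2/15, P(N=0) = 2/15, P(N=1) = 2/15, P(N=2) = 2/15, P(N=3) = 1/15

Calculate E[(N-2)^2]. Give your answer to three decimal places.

E[(N-2)^2] = Σ (n-2)^2·P(N=n)
 = 25·1/5 + 16·1/5 + 9·2/15 + 4·2/15 + 1·2/15 + 0·2/15 + 1·1/15
 = 5 + 16/5 + 6/5 + 8/15 + 2/15 + 0 + 1/15
 = 152/15

10.133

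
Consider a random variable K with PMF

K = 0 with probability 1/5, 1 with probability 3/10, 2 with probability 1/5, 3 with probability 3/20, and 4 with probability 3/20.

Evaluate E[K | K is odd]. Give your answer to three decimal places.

P(K is odd) = 3/10 + 3/20 = 9/20.
E[K | K is odd] = [1·3/10 + 3·3/20] / (9/20)
 = 3/4 / (9/20)
 = 5/3

1.667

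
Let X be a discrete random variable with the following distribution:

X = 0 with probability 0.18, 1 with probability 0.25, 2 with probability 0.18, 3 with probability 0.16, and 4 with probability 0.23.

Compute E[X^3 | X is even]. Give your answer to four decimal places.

27.3898

P(X is even) = 0.18 + 0.18 + 0.23 = 0.59.
E[X^3 | X is even] = [0·0.18 + 8·0.18 + 64·0.23] / 0.59
 = 16.16 / 0.59
 = 1616/59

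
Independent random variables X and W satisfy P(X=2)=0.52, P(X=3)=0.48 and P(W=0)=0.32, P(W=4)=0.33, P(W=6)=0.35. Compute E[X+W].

E[X+W] = Σ_x Σ_w (x+w) · P(X=x)P(W=w)
 = 2·0.1664 + 6·0.1716 + 8·0.182 + 3·0.1536 + 7·0.1584 + 9·0.168
 = 0.3328 + 1.0296 + 1.456 + 0.4608 + 1.1088 + 1.512
 = 5.9

5.9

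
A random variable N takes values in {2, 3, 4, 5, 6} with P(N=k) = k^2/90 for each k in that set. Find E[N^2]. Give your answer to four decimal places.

25.2667

E[N^2] = Σ n^2·P(N=n)
 = 4·2/45 + 9·1/10 + 16·8/45 + 25·5/18 + 36·2/5
 = 8/45 + 9/10 + 128/45 + 125/18 + 72/5
 = 379/15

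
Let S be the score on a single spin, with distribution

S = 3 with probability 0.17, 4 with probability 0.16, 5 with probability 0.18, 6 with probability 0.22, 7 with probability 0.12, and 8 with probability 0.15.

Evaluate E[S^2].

E[S^2] = Σ s^2·P(S=s)
 = 9·0.17 + 16·0.16 + 25·0.18 + 36·0.22 + 49·0.12 + 64·0.15
 = 1.53 + 2.56 + 4.5 + 7.92 + 5.88 + 9.6
 = 31.99

31.99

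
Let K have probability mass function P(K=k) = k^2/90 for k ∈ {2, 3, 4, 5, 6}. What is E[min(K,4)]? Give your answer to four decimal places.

3.8111

E[min(K,4)] = Σ min(k,4)·P(K=k)
 = 2·2/45 + 3·1/10 + 4·8/45 + 4·5/18 + 4·2/5
 = 4/45 + 3/10 + 32/45 + 10/9 + 8/5
 = 343/90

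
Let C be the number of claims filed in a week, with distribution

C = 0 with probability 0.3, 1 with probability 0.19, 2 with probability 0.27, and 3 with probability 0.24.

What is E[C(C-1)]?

E[C(C-1)] = Σ c(c-1)·P(C=c)
 = 0·0.3 + 0·0.19 + 2·0.27 + 6·0.24
 = 0 + 0 + 0.54 + 1.44
 = 1.98

1.98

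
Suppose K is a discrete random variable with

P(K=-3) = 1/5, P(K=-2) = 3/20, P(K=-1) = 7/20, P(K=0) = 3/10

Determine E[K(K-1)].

E[K(K-1)] = Σ k(k-1)·P(K=k)
 = 12·1/5 + 6·3/20 + 2·7/20 + 0·3/10
 = 12/5 + 9/10 + 7/10 + 0
 = 4

4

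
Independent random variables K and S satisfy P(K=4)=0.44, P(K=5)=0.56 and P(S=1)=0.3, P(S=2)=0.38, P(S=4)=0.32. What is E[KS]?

E[KS] = Σ_k Σ_s ks · P(K=k)P(S=s)
 = 4·0.132 + 8·0.1672 + 16·0.1408 + 5·0.168 + 10·0.2128 + 20·0.1792
 = 0.528 + 1.3376 + 2.2528 + 0.84 + 2.128 + 3.584
 = 10.6704

10.6704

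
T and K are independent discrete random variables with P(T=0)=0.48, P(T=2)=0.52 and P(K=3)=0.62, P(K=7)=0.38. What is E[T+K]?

E[T+K] = Σ_t Σ_k (t+k) · P(T=t)P(K=k)
 = 3·0.2976 + 7·0.1824 + 5·0.3224 + 9·0.1976
 = 0.8928 + 1.2768 + 1.612 + 1.7784
 = 5.56

5.56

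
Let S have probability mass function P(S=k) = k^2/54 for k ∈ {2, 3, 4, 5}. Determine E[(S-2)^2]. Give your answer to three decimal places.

E[(S-2)^2] = Σ (s-2)^2·P(S=s)
 = 0·2/27 + 1·1/6 + 4·8/27 + 9·25/54
 = 0 + 1/6 + 32/27 + 25/6
 = 149/27

5.519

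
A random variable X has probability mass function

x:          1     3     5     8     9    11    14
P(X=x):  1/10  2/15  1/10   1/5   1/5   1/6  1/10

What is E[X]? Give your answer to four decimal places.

E[X] = Σ x·P(X=x)
 = 1·1/10 + 3·2/15 + 5·1/10 + 8·1/5 + 9·1/5 + 11·1/6 + 14·1/10
 = 1/10 + 2/5 + 1/2 + 8/5 + 9/5 + 11/6 + 7/5
 = 229/30

7.6333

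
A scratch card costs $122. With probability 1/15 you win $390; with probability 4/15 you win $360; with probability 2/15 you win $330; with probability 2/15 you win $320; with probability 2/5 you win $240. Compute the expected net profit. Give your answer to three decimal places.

182.667

E[payout] = 390·1/15 + 360·4/15 + 330·2/15 + 320·2/15 + 240·2/5
 = 26 + 96 + 44 + 128/3 + 96
 = 914/3
Net = 914/3 - 122 = 548/3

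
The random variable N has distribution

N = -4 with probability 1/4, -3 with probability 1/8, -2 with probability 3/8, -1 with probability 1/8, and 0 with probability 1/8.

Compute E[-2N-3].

1.5

E[-2N-3] = Σ (-2n-3)·P(N=n)
 = 5·1/4 + 3·1/8 + 1·3/8 + (-1)·1/8 + (-3)·1/8
 = 5/4 + 3/8 + 3/8 + (-1/8) + (-3/8)
 = 3/2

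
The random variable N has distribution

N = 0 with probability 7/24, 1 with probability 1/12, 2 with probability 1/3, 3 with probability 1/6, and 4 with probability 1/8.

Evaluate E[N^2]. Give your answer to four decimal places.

E[N^2] = Σ n^2·P(N=n)
 = 0·7/24 + 1·1/12 + 4·1/3 + 9·1/6 + 16·1/8
 = 0 + 1/12 + 4/3 + 3/2 + 2
 = 59/12

4.9167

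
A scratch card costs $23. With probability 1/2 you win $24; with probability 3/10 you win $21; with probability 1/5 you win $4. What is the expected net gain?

-3.9

E[payout] = 24·1/2 + 21·3/10 + 4·1/5
 = 12 + 63/10 + 4/5
 = 191/10
Net = 191/10 - 23 = -39/10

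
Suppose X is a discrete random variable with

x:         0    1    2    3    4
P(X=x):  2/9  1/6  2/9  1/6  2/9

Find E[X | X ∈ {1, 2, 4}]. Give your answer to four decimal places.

2.4545

P(X ∈ {1, 2, 4}) = 1/6 + 2/9 + 2/9 = 11/18.
E[X | X ∈ {1, 2, 4}] = [1·1/6 + 2·2/9 + 4·2/9] / (11/18)
 = 3/2 / (11/18)
 = 27/11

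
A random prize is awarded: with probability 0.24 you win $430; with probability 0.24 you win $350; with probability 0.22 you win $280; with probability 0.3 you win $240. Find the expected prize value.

320.8

E[payout] = 430·0.24 + 350·0.24 + 280·0.22 + 240·0.3
 = 103.2 + 84 + 61.6 + 72
 = 320.8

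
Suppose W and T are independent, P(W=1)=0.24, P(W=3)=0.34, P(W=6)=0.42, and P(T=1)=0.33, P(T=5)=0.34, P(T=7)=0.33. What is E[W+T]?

8.12

E[W+T] = Σ_w Σ_t (w+t) · P(W=w)P(T=t)
 = 2·0.0792 + 6·0.0816 + 8·0.0792 + 4·0.1122 + 8·0.1156 + 10·0.1122 + 7·0.1386 + 11·0.1428 + 13·0.1386
 = 0.1584 + 0.4896 + 0.6336 + 0.4488 + 0.9248 + 1.122 + 0.9702 + 1.5708 + 1.8018
 = 8.12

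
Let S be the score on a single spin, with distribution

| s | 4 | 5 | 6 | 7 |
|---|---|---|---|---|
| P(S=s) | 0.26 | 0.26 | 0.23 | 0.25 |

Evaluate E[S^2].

E[S^2] = Σ s^2·P(S=s)
 = 16·0.26 + 25·0.26 + 36·0.23 + 49·0.25
 = 4.16 + 6.5 + 8.28 + 12.25
 = 31.19

31.19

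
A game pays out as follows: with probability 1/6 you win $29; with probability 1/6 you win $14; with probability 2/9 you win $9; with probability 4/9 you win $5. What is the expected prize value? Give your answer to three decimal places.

E[payout] = 29·1/6 + 14·1/6 + 9·2/9 + 5·4/9
 = 29/6 + 7/3 + 2 + 20/9
 = 205/18

11.389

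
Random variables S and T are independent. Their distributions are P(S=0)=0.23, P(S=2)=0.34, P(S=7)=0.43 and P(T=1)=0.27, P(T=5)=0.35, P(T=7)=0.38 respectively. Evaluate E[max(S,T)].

E[max(S,T)] = Σ_s Σ_t max(s,t) · P(S=s)P(T=t)
 = 1·0.0621 + 5·0.0805 + 7·0.0874 + 2·0.0918 + 5·0.119 + 7·0.1292 + 7·0.1161 + 7·0.1505 + 7·0.1634
 = 0.0621 + 0.4025 + 0.6118 + 0.1836 + 0.595 + 0.9044 + 0.8127 + 1.0535 + 1.1438
 = 5.7694

5.7694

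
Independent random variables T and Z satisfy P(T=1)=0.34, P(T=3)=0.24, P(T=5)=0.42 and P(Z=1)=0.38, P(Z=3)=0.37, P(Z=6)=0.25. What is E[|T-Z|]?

2.0932

E[|T-Z|] = Σ_t Σ_z |t-z| · P(T=t)P(Z=z)
 = 0·0.1292 + 2·0.1258 + 5·0.085 + 2·0.0912 + 0·0.0888 + 3·0.06 + 4·0.1596 + 2·0.1554 + 1·0.105
 = 0 + 0.2516 + 0.425 + 0.1824 + 0 + 0.18 + 0.6384 + 0.3108 + 0.105
 = 2.0932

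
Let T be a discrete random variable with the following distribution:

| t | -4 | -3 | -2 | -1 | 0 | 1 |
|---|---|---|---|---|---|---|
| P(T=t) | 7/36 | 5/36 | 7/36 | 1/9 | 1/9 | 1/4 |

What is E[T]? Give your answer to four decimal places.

-1.4444

E[T] = Σ t·P(T=t)
 = (-4)·7/36 + (-3)·5/36 + (-2)·7/36 + (-1)·1/9 + 0·1/9 + 1·1/4
 = (-7/9) + (-5/12) + (-7/18) + (-1/9) + 0 + 1/4
 = -13/9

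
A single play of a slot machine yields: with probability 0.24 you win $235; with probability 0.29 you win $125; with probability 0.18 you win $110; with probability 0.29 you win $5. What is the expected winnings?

113.9

E[payout] = 235·0.24 + 125·0.29 + 110·0.18 + 5·0.29
 = 56.4 + 36.25 + 19.8 + 1.45
 = 113.9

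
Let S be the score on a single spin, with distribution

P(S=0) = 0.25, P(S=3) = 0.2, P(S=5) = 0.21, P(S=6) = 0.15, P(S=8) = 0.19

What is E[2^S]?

E[2^S] = Σ 2^s·P(S=s)
 = 1·0.25 + 8·0.2 + 32·0.21 + 64·0.15 + 256·0.19
 = 0.25 + 1.6 + 6.72 + 9.6 + 48.64
 = 66.81

66.81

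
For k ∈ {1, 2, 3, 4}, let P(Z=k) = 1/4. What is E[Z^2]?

7.5

E[Z^2] = Σ z^2·P(Z=z)
 = 1·1/4 + 4·1/4 + 9·1/4 + 16·1/4
 = 1/4 + 1 + 9/4 + 4
 = 15/2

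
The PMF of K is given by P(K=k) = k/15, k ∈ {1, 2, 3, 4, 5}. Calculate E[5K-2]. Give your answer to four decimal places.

E[5K-2] = Σ (5k-2)·P(K=k)
 = 3·1/15 + 8·2/15 + 13·1/5 + 18·4/15 + 23·1/3
 = 1/5 + 16/15 + 13/5 + 24/5 + 23/3
 = 49/3

16.3333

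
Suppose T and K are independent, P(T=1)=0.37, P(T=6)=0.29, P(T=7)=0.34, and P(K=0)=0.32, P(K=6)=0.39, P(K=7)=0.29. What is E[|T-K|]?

3.0188

E[|T-K|] = Σ_t Σ_k |t-k| · P(T=t)P(K=k)
 = 1·0.1184 + 5·0.1443 + 6·0.1073 + 6·0.0928 + 0·0.1131 + 1·0.0841 + 7·0.1088 + 1·0.1326 + 0·0.0986
 = 0.1184 + 0.7215 + 0.6438 + 0.5568 + 0 + 0.0841 + 0.7616 + 0.1326 + 0
 = 3.0188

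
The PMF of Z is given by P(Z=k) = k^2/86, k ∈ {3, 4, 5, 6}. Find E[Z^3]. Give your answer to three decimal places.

E[Z^3] = Σ z^3·P(Z=z)
 = 27·9/86 + 64·8/43 + 125·25/86 + 216·18/43
 = 243/86 + 512/43 + 3125/86 + 3888/43
 = 6084/43

141.488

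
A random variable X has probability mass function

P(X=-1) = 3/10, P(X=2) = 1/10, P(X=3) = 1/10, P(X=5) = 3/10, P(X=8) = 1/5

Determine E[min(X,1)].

E[min(X,1)] = Σ min(x,1)·P(X=x)
 = (-1)·3/10 + 1·1/10 + 1·1/10 + 1·3/10 + 1·1/5
 = (-3/10) + 1/10 + 1/10 + 3/10 + 1/5
 = 2/5

0.4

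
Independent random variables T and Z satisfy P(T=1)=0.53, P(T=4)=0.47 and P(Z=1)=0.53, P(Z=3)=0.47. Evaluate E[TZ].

4.6754

E[TZ] = Σ_t Σ_z tz · P(T=t)P(Z=z)
 = 1·0.2809 + 3·0.2491 + 4·0.2491 + 12·0.2209
 = 0.2809 + 0.7473 + 0.9964 + 2.6508
 = 4.6754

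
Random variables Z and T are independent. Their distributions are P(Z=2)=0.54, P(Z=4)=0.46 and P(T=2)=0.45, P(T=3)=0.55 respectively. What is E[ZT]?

E[ZT] = Σ_z Σ_t zt · P(Z=z)P(T=t)
 = 4·0.243 + 6·0.297 + 8·0.207 + 12·0.253
 = 0.972 + 1.782 + 1.656 + 3.036
 = 7.446

7.446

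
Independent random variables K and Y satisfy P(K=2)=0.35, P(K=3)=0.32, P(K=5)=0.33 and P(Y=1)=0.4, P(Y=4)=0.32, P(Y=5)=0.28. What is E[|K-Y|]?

E[|K-Y|] = Σ_k Σ_y |k-y| · P(K=k)P(Y=y)
 = 1·0.14 + 2·0.112 + 3·0.098 + 2·0.128 + 1·0.1024 + 2·0.0896 + 4·0.132 + 1·0.1056 + 0·0.0924
 = 0.14 + 0.224 + 0.294 + 0.256 + 0.1024 + 0.1792 + 0.528 + 0.1056 + 0
 = 1.8292

1.8292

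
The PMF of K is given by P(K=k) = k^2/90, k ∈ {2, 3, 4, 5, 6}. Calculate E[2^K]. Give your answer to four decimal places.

38.3111

E[2^K] = Σ 2^k·P(K=k)
 = 4·2/45 + 8·1/10 + 16·8/45 + 32·5/18 + 64·2/5
 = 8/45 + 4/5 + 128/45 + 80/9 + 128/5
 = 1724/45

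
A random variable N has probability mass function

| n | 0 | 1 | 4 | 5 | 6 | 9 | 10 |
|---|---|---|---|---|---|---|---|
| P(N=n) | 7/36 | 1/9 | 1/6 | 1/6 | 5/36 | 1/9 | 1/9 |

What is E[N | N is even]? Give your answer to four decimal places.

P(N is even) = 7/36 + 1/6 + 5/36 + 1/9 = 11/18.
E[N | N is even] = [0·7/36 + 4·1/6 + 6·5/36 + 10·1/9] / (11/18)
 = 47/18 / (11/18)
 = 47/11

4.2727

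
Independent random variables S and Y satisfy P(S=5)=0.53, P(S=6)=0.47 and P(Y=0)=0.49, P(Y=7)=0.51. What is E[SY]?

E[SY] = Σ_s Σ_y sy · P(S=s)P(Y=y)
 = 0·0.2597 + 35·0.2703 + 0·0.2303 + 42·0.2397
 = 0 + 9.4605 + 0 + 10.0674
 = 19.5279

19.5279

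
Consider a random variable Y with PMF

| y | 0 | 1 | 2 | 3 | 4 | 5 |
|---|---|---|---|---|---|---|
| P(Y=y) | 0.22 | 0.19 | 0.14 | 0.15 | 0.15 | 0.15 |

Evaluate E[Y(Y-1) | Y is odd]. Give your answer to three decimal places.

7.959

P(Y is odd) = 0.19 + 0.15 + 0.15 = 0.49.
E[Y(Y-1) | Y is odd] = [0·0.19 + 6·0.15 + 20·0.15] / 0.49
 = 3.9 / 0.49
 = 390/49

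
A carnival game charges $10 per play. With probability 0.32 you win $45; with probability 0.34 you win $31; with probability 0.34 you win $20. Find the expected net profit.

E[payout] = 45·0.32 + 31·0.34 + 20·0.34
 = 14.4 + 10.54 + 6.8
 = 31.74
Net = 31.74 - 10 = 21.74

21.74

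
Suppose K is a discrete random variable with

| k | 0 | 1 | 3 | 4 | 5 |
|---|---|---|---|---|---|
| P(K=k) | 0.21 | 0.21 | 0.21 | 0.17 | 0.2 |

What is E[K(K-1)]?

E[K(K-1)] = Σ k(k-1)·P(K=k)
 = 0·0.21 + 0·0.21 + 6·0.21 + 12·0.17 + 20·0.2
 = 0 + 0 + 1.26 + 2.04 + 4
 = 7.3

7.3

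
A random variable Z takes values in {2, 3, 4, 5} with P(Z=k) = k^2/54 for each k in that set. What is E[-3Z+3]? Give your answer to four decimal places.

E[-3Z+3] = Σ (-3z+3)·P(Z=z)
 = (-3)·2/27 + (-6)·1/6 + (-9)·8/27 + (-12)·25/54
 = (-2/9) + (-1) + (-8/3) + (-50/9)
 = -85/9

-9.4444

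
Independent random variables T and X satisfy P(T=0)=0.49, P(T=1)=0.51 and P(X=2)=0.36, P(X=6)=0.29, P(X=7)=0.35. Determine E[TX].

E[TX] = Σ_t Σ_x tx · P(T=t)P(X=x)
 = 0·0.1764 + 0·0.1421 + 0·0.1715 + 2·0.1836 + 6·0.1479 + 7·0.1785
 = 0 + 0 + 0 + 0.3672 + 0.8874 + 1.2495
 = 2.5041

2.5041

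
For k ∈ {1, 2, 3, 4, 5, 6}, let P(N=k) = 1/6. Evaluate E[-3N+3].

-7.5

E[-3N+3] = Σ (-3n+3)·P(N=n)
 = 0·1/6 + (-3)·1/6 + (-6)·1/6 + (-9)·1/6 + (-12)·1/6 + (-15)·1/6
 = 0 + (-1/2) + (-1) + (-3/2) + (-2) + (-5/2)
 = -15/2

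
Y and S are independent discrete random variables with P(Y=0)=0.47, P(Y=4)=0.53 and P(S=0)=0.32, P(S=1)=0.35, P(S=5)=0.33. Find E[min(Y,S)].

0.8851

E[min(Y,S)] = Σ_y Σ_s min(y,s) · P(Y=y)P(S=s)
 = 0·0.1504 + 0·0.1645 + 0·0.1551 + 0·0.1696 + 1·0.1855 + 4·0.1749
 = 0 + 0 + 0 + 0 + 0.1855 + 0.6996
 = 0.8851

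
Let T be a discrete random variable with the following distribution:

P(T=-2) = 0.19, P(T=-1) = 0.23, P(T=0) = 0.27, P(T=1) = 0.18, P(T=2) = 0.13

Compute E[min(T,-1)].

E[min(T,-1)] = Σ min(t,-1)·P(T=t)
 = (-2)·0.19 + (-1)·0.23 + (-1)·0.27 + (-1)·0.18 + (-1)·0.13
 = (-0.38) + (-0.23) + (-0.27) + (-0.18) + (-0.13)
 = -1.19

-1.19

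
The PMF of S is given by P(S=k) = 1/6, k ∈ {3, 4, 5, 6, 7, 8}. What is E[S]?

E[S] = Σ s·P(S=s)
 = 3·1/6 + 4·1/6 + 5·1/6 + 6·1/6 + 7·1/6 + 8·1/6
 = 1/2 + 2/3 + 5/6 + 1 + 7/6 + 4/3
 = 11/2

5.5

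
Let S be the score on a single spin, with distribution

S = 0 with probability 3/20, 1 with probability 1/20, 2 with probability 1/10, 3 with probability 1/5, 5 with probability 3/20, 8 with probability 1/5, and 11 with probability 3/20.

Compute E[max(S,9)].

E[max(S,9)] = Σ max(s,9)·P(S=s)
 = 9·3/20 + 9·1/20 + 9·1/10 + 9·1/5 + 9·3/20 + 9·1/5 + 11·3/20
 = 27/20 + 9/20 + 9/10 + 9/5 + 27/20 + 9/5 + 33/20
 = 93/10

9.3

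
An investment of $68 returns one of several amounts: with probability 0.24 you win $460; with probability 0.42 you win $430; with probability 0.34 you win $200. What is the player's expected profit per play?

E[payout] = 460·0.24 + 430·0.42 + 200·0.34
 = 110.4 + 180.6 + 68
 = 359
Net = 359 - 68 = 291

291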